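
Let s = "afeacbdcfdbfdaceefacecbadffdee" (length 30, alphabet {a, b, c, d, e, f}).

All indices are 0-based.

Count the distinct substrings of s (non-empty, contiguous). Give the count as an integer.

433

rank→(start, suffix):
  0 → (3, 'acbdcfdbfdaceefacecbadffdee')
  1 → (18, 'acecbadffdee')
  2 → (13, 'aceefacecbadffdee')
  3 → (23, 'adffdee')
  4 → (0, 'afeacbdcfdbfdaceefacecbadffdee')
  5 → (22, 'badffdee')
  6 → (5, 'bdcfdbfdaceefacecbadffdee')
  7 → (10, 'bfdaceefacecbadffdee')
  8 → (21, 'cbadffdee')
  9 → (4, 'cbdcfdbfdaceefacecbadffdee')
  10 → (19, 'cecbadffdee')
  11 → (14, 'ceefacecbadffdee')
  12 → (7, 'cfdbfdaceefacecbadffdee')
  13 → (12, 'daceefacecbadffdee')
  14 → (9, 'dbfdaceefacecbadffdee')
  15 → (6, 'dcfdbfdaceefacecbadffdee')
  16 → (27, 'dee')
  17 → (24, 'dffdee')
  18 → (29, 'e')
  19 → (2, 'eacbdcfdbfdaceefacecbadffdee')
  20 → (20, 'ecbadffdee')
  21 → (28, 'ee')
  22 → (15, 'eefacecbadffdee')
  23 → (16, 'efacecbadffdee')
  24 → (17, 'facecbadffdee')
  25 → (11, 'fdaceefacecbadffdee')
  26 → (8, 'fdbfdaceefacecbadffdee')
  27 → (26, 'fdee')
  28 → (1, 'feacbdcfdbfdaceefacecbadffdee')
  29 → (25, 'ffdee')

SA = [3, 18, 13, 23, 0, 22, 5, 10, 21, 4, 19, 14, 7, 12, 9, 6, 27, 24, 29, 2, 20, 28, 15, 16, 17, 11, 8, 26, 1, 25]
[i] adj suffixes → lcp
  [1] 3/18 → 2 ('ac')
  [2] 18/13 → 3 ('ace')
  [3] 13/23 → 1 ('a')
  [4] 23/0 → 1 ('a')
  [5] 0/22 → 0 ('')
  [6] 22/5 → 1 ('b')
  [7] 5/10 → 1 ('b')
  [8] 10/21 → 0 ('')
  [9] 21/4 → 2 ('cb')
  [10] 4/19 → 1 ('c')
  [11] 19/14 → 2 ('ce')
  [12] 14/7 → 1 ('c')
  [13] 7/12 → 0 ('')
  [14] 12/9 → 1 ('d')
  [15] 9/6 → 1 ('d')
  [16] 6/27 → 1 ('d')
  [17] 27/24 → 1 ('d')
  [18] 24/29 → 0 ('')
  [19] 29/2 → 1 ('e')
  [20] 2/20 → 1 ('e')
  [21] 20/28 → 1 ('e')
  [22] 28/15 → 2 ('ee')
  [23] 15/16 → 1 ('e')
  [24] 16/17 → 0 ('')
  [25] 17/11 → 1 ('f')
  [26] 11/8 → 2 ('fd')
  [27] 8/26 → 2 ('fd')
  [28] 26/1 → 1 ('f')
  [29] 1/25 → 1 ('f')

n(n+1)/2 = 30·31/2 = 465
Σ LCP = 0 + 2 + 3 + 1 + 1 + 0 + 1 + 1 + 0 + 2 + 1 + 2 + 1 + 0 + 1 + 1 + 1 + 1 + 0 + 1 + 1 + 1 + 2 + 1 + 0 + 1 + 2 + 2 + 1 + 1 = 32
distinct = 465 − 32 = 433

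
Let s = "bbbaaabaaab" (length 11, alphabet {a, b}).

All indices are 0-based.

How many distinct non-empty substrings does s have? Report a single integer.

rank | idx | suffix
   0 |   7 | aaab
   1 |   3 | aaabaaab
   2 |   8 | aab
   3 |   4 | aabaaab
   4 |   9 | ab
   5 |   5 | abaaab
   6 |  10 | b
   7 |   6 | baaab
   8 |   2 | baaabaaab
   9 |   1 | bbaaabaaab
  10 |   0 | bbbaaabaaab

SA = [7, 3, 8, 4, 9, 5, 10, 6, 2, 1, 0]
rank  pair      lcp
   1  s[7:],s[3:]  4  'aaab'
   2  s[3:],s[8:]  2  'aa'
   3  s[8:],s[4:]  3  'aab'
   4  s[4:],s[9:]  1  'a'
   5  s[9:],s[5:]  2  'ab'
   6  s[5:],s[10:]  0  ''
   7  s[10:],s[6:]  1  'b'
   8  s[6:],s[2:]  5  'baaab'
   9  s[2:],s[1:]  1  'b'
  10  s[1:],s[0:]  2  'bb'

n(n+1)/2 = 11·12/2 = 66
Σ LCP = 0 + 4 + 2 + 3 + 1 + 2 + 0 + 1 + 5 + 1 + 2 = 21
distinct = 66 − 21 = 45

45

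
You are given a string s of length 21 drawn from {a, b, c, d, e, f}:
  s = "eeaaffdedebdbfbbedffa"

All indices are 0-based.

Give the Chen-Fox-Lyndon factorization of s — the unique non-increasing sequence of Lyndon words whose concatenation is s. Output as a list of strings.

["e", "e", "aaffdedebdbfbbedff", "a"]

emit factor 1: 'e' (i=0, period=1)
emit factor 2: 'e' (i=1, period=1)
emit factor 3: 'aaffdedebdbfbbedff' (i=2, period=18)
emit factor 4: 'a' (i=20, period=1)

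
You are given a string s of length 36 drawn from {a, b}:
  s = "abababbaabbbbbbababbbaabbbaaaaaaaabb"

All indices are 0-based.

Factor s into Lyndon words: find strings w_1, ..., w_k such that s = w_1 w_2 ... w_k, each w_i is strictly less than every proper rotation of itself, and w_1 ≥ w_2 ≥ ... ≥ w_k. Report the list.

["abababb", "aabbbbbbababbb", "aabbb", "aaaaaaaabb"]

emit factor 1: 'abababb' (i=0, period=7)
emit factor 2: 'aabbbbbbababbb' (i=7, period=14)
emit factor 3: 'aabbb' (i=21, period=5)
emit factor 4: 'aaaaaaaabb' (i=26, period=10)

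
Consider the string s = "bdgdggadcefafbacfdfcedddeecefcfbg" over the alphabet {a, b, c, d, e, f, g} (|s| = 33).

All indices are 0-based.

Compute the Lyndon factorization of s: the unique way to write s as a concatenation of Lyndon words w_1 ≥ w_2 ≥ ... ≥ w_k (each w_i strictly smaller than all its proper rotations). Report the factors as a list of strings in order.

["bdgdgg", "adcefafb", "acfdfcedddeecefcfbg"]

emit factor 1: 'bdgdgg' (i=0, period=6)
emit factor 2: 'adcefafb' (i=6, period=8)
emit factor 3: 'acfdfcedddeecefcfbg' (i=14, period=19)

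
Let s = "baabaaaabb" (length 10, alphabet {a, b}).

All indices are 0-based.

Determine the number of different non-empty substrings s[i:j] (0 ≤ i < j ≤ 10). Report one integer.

39

rank | idx | suffix
   0 |   4 | aaaabb
   1 |   5 | aaabb
   2 |   1 | aabaaaabb
   3 |   6 | aabb
   4 |   2 | abaaaabb
   5 |   7 | abb
   6 |   9 | b
   7 |   3 | baaaabb
   8 |   0 | baabaaaabb
   9 |   8 | bb

SA = [4, 5, 1, 6, 2, 7, 9, 3, 0, 8]
[i] adj suffixes → lcp
  [1] 4/5 → 3 ('aaa')
  [2] 5/1 → 2 ('aa')
  [3] 1/6 → 3 ('aab')
  [4] 6/2 → 1 ('a')
  [5] 2/7 → 2 ('ab')
  [6] 7/9 → 0 ('')
  [7] 9/3 → 1 ('b')
  [8] 3/0 → 3 ('baa')
  [9] 0/8 → 1 ('b')

n(n+1)/2 = 10·11/2 = 55
Σ LCP = 0 + 3 + 2 + 3 + 1 + 2 + 0 + 1 + 3 + 1 = 16
distinct = 55 − 16 = 39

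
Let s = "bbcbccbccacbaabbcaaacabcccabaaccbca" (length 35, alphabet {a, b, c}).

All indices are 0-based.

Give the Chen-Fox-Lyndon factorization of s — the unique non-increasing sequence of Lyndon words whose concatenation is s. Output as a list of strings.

["bbcbccbcc", "acb", "aabbc", "aaacabcccabaaccbc", "a"]

emit factor 1: 'bbcbccbcc' (i=0, period=9)
emit factor 2: 'acb' (i=9, period=3)
emit factor 3: 'aabbc' (i=12, period=5)
emit factor 4: 'aaacabcccabaaccbc' (i=17, period=17)
emit factor 5: 'a' (i=34, period=1)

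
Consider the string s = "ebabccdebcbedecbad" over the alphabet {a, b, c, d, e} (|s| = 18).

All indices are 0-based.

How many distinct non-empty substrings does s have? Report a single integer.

153

rank→(start, suffix):
  0 → (2, 'abccdebcbedecbad')
  1 → (16, 'ad')
  2 → (1, 'babccdebcbedecbad')
  3 → (15, 'bad')
  4 → (8, 'bcbedecbad')
  5 → (3, 'bccdebcbedecbad')
  6 → (10, 'bedecbad')
  7 → (14, 'cbad')
  8 → (9, 'cbedecbad')
  9 → (4, 'ccdebcbedecbad')
  10 → (5, 'cdebcbedecbad')
  11 → (17, 'd')
  12 → (6, 'debcbedecbad')
  13 → (12, 'decbad')
  14 → (0, 'ebabccdebcbedecbad')
  15 → (7, 'ebcbedecbad')
  16 → (13, 'ecbad')
  17 → (11, 'edecbad')

SA = [2, 16, 1, 15, 8, 3, 10, 14, 9, 4, 5, 17, 6, 12, 0, 7, 13, 11]
[i] adj suffixes → lcp
  [1] 2/16 → 1 ('a')
  [2] 16/1 → 0 ('')
  [3] 1/15 → 2 ('ba')
  [4] 15/8 → 1 ('b')
  [5] 8/3 → 2 ('bc')
  [6] 3/10 → 1 ('b')
  [7] 10/14 → 0 ('')
  [8] 14/9 → 2 ('cb')
  [9] 9/4 → 1 ('c')
  [10] 4/5 → 1 ('c')
  [11] 5/17 → 0 ('')
  [12] 17/6 → 1 ('d')
  [13] 6/12 → 2 ('de')
  [14] 12/0 → 0 ('')
  [15] 0/7 → 2 ('eb')
  [16] 7/13 → 1 ('e')
  [17] 13/11 → 1 ('e')

n(n+1)/2 = 18·19/2 = 171
Σ LCP = 0 + 1 + 0 + 2 + 1 + 2 + 1 + 0 + 2 + 1 + 1 + 0 + 1 + 2 + 0 + 2 + 1 + 1 = 18
distinct = 171 − 18 = 153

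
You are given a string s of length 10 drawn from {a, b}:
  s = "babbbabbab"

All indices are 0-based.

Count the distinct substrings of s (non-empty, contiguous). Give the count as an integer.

sorted suffixes:
  #0 SA[0]=8  'ab'
  #1 SA[1]=5  'abbab'
  #2 SA[2]=1  'abbbabbab'
  #3 SA[3]=9  'b'
  #4 SA[4]=7  'bab'
  #5 SA[5]=4  'babbab'
  #6 SA[6]=0  'babbbabbab'
  #7 SA[7]=6  'bbab'
  #8 SA[8]=3  'bbabbab'
  #9 SA[9]=2  'bbbabbab'

SA = [8, 5, 1, 9, 7, 4, 0, 6, 3, 2]
rank  pair      lcp
   1  s[8:],s[5:]  2  'ab'
   2  s[5:],s[1:]  3  'abb'
   3  s[1:],s[9:]  0  ''
   4  s[9:],s[7:]  1  'b'
   5  s[7:],s[4:]  3  'bab'
   6  s[4:],s[0:]  4  'babb'
   7  s[0:],s[6:]  1  'b'
   8  s[6:],s[3:]  4  'bbab'
   9  s[3:],s[2:]  2  'bb'

n(n+1)/2 = 10·11/2 = 55
Σ LCP = 0 + 2 + 3 + 0 + 1 + 3 + 4 + 1 + 4 + 2 = 20
distinct = 55 − 20 = 35

35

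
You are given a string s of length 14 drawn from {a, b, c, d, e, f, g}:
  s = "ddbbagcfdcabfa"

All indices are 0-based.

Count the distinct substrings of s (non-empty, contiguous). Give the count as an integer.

sorted suffixes:
  #0 SA[0]=13  'a'
  #1 SA[1]=10  'abfa'
  #2 SA[2]=4  'agcfdcabfa'
  #3 SA[3]=3  'bagcfdcabfa'
  #4 SA[4]=2  'bbagcfdcabfa'
  #5 SA[5]=11  'bfa'
  #6 SA[6]=9  'cabfa'
  #7 SA[7]=6  'cfdcabfa'
  #8 SA[8]=1  'dbbagcfdcabfa'
  #9 SA[9]=8  'dcabfa'
  #10 SA[10]=0  'ddbbagcfdcabfa'
  #11 SA[11]=12  'fa'
  #12 SA[12]=7  'fdcabfa'
  #13 SA[13]=5  'gcfdcabfa'

SA = [13, 10, 4, 3, 2, 11, 9, 6, 1, 8, 0, 12, 7, 5]
rank  pair      lcp
   1  s[13:],s[10:]  1  'a'
   2  s[10:],s[4:]  1  'a'
   3  s[4:],s[3:]  0  ''
   4  s[3:],s[2:]  1  'b'
   5  s[2:],s[11:]  1  'b'
   6  s[11:],s[9:]  0  ''
   7  s[9:],s[6:]  1  'c'
   8  s[6:],s[1:]  0  ''
   9  s[1:],s[8:]  1  'd'
  10  s[8:],s[0:]  1  'd'
  11  s[0:],s[12:]  0  ''
  12  s[12:],s[7:]  1  'f'
  13  s[7:],s[5:]  0  ''

n(n+1)/2 = 14·15/2 = 105
Σ LCP = 0 + 1 + 1 + 0 + 1 + 1 + 0 + 1 + 0 + 1 + 1 + 0 + 1 + 0 = 8
distinct = 105 − 8 = 97

97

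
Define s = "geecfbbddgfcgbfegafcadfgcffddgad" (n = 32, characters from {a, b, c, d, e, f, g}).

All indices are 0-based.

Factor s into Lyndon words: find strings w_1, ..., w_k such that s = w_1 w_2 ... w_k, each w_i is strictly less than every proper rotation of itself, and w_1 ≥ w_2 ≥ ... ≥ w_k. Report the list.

emit factor 1: 'g' (i=0, period=1)
emit factor 2: 'e' (i=1, period=1)
emit factor 3: 'e' (i=2, period=1)
emit factor 4: 'cf' (i=3, period=2)
emit factor 5: 'bbddgfcgbfeg' (i=5, period=12)
emit factor 6: 'afc' (i=17, period=3)
emit factor 7: 'adfgcffddg' (i=20, period=10)
emit factor 8: 'ad' (i=30, period=2)

["g", "e", "e", "cf", "bbddgfcgbfeg", "afc", "adfgcffddg", "ad"]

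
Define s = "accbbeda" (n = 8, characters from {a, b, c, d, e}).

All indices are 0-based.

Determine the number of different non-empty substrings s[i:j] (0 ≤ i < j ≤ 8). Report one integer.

33

sorted suffixes:
  #0 SA[0]=7  'a'
  #1 SA[1]=0  'accbbeda'
  #2 SA[2]=3  'bbeda'
  #3 SA[3]=4  'beda'
  #4 SA[4]=2  'cbbeda'
  #5 SA[5]=1  'ccbbeda'
  #6 SA[6]=6  'da'
  #7 SA[7]=5  'eda'

SA = [7, 0, 3, 4, 2, 1, 6, 5]
i: (SA[i-1],SA[i]) lcp shared
  1: (7,0) 1 'a'
  2: (0,3) 0 ''
  3: (3,4) 1 'b'
  4: (4,2) 0 ''
  5: (2,1) 1 'c'
  6: (1,6) 0 ''
  7: (6,5) 0 ''

n(n+1)/2 = 8·9/2 = 36
Σ LCP = 0 + 1 + 0 + 1 + 0 + 1 + 0 + 0 = 3
distinct = 36 − 3 = 33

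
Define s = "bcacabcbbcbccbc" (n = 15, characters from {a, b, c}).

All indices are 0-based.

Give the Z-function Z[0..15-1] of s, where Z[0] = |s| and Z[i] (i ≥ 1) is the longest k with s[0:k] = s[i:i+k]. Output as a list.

Z[0]=15
i=1: i≥r, start 0; Z[1]=0
i=2: i≥r, start 0; Z[2]=0
i=3: i≥r, start 0; Z[3]=0
i=4: i≥r, start 0; Z[4]=0
i=5: i≥r, start 0; Z[5]=2 extend→box=[5,7)
i=6: min(r-i=1, Z[1]=0)=0; Z[6]=0
i=7: i≥r, start 0; Z[7]=1 extend→box=[7,8)
i=8: i≥r, start 0; Z[8]=2 extend→box=[8,10)
i=9: min(r-i=1, Z[1]=0)=0; Z[9]=0
i=10: i≥r, start 0; Z[10]=2 extend→box=[10,12)
i=11: min(r-i=1, Z[1]=0)=0; Z[11]=0
i=12: i≥r, start 0; Z[12]=0
i=13: i≥r, start 0; Z[13]=2 extend→box=[13,15)
i=14: min(r-i=1, Z[1]=0)=0; Z[14]=0

[15, 0, 0, 0, 0, 2, 0, 1, 2, 0, 2, 0, 0, 2, 0]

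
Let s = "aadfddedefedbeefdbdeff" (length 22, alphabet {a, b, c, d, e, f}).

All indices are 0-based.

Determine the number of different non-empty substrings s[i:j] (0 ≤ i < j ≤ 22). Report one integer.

rank | idx | suffix
   0 |   0 | aadfddedefedbeefdbdeff
   1 |   1 | adfddedefedbeefdbdeff
   2 |  17 | bdeff
   3 |  12 | beefdbdeff
   4 |  16 | dbdeff
   5 |  11 | dbeefdbdeff
   6 |   4 | ddedefedbeefdbdeff
   7 |   5 | dedefedbeefdbdeff
   8 |   7 | defedbeefdbdeff
   9 |  18 | deff
  10 |   2 | dfddedefedbeefdbdeff
  11 |  10 | edbeefdbdeff
  12 |   6 | edefedbeefdbdeff
  13 |  13 | eefdbdeff
  14 |  14 | efdbdeff
  15 |   8 | efedbeefdbdeff
  16 |  19 | eff
  17 |  21 | f
  18 |  15 | fdbdeff
  19 |   3 | fddedefedbeefdbdeff
  20 |   9 | fedbeefdbdeff
  21 |  20 | ff

SA = [0, 1, 17, 12, 16, 11, 4, 5, 7, 18, 2, 10, 6, 13, 14, 8, 19, 21, 15, 3, 9, 20]
[i] adj suffixes → lcp
  [1] 0/1 → 1 ('a')
  [2] 1/17 → 0 ('')
  [3] 17/12 → 1 ('b')
  [4] 12/16 → 0 ('')
  [5] 16/11 → 2 ('db')
  [6] 11/4 → 1 ('d')
  [7] 4/5 → 1 ('d')
  [8] 5/7 → 2 ('de')
  [9] 7/18 → 3 ('def')
  [10] 18/2 → 1 ('d')
  [11] 2/10 → 0 ('')
  [12] 10/6 → 2 ('ed')
  [13] 6/13 → 1 ('e')
  [14] 13/14 → 1 ('e')
  [15] 14/8 → 2 ('ef')
  [16] 8/19 → 2 ('ef')
  [17] 19/21 → 0 ('')
  [18] 21/15 → 1 ('f')
  [19] 15/3 → 2 ('fd')
  [20] 3/9 → 1 ('f')
  [21] 9/20 → 1 ('f')

n(n+1)/2 = 22·23/2 = 253
Σ LCP = 0 + 1 + 0 + 1 + 0 + 2 + 1 + 1 + 2 + 3 + 1 + 0 + 2 + 1 + 1 + 2 + 2 + 0 + 1 + 2 + 1 + 1 = 25
distinct = 253 − 25 = 228

228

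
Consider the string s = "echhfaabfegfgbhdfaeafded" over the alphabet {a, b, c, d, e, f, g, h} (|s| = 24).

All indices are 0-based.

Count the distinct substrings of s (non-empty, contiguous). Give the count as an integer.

sorted suffixes:
  #0 SA[0]=5  'aabfegfgbhdfaeafded'
  #1 SA[1]=6  'abfegfgbhdfaeafded'
  #2 SA[2]=17  'aeafded'
  #3 SA[3]=19  'afded'
  #4 SA[4]=7  'bfegfgbhdfaeafded'
  #5 SA[5]=13  'bhdfaeafded'
  #6 SA[6]=1  'chhfaabfegfgbhdfaeafded'
  #7 SA[7]=23  'd'
  #8 SA[8]=21  'ded'
  #9 SA[9]=15  'dfaeafded'
  #10 SA[10]=18  'eafded'
  #11 SA[11]=0  'echhfaabfegfgbhdfaeafded'
  #12 SA[12]=22  'ed'
  #13 SA[13]=9  'egfgbhdfaeafded'
  #14 SA[14]=4  'faabfegfgbhdfaeafded'
  #15 SA[15]=16  'faeafded'
  #16 SA[16]=20  'fded'
  #17 SA[17]=8  'fegfgbhdfaeafded'
  #18 SA[18]=11  'fgbhdfaeafded'
  #19 SA[19]=12  'gbhdfaeafded'
  #20 SA[20]=10  'gfgbhdfaeafded'
  #21 SA[21]=14  'hdfaeafded'
  #22 SA[22]=3  'hfaabfegfgbhdfaeafded'
  #23 SA[23]=2  'hhfaabfegfgbhdfaeafded'

SA = [5, 6, 17, 19, 7, 13, 1, 23, 21, 15, 18, 0, 22, 9, 4, 16, 20, 8, 11, 12, 10, 14, 3, 2]
[i] adj suffixes → lcp
  [1] 5/6 → 1 ('a')
  [2] 6/17 → 1 ('a')
  [3] 17/19 → 1 ('a')
  [4] 19/7 → 0 ('')
  [5] 7/13 → 1 ('b')
  [6] 13/1 → 0 ('')
  [7] 1/23 → 0 ('')
  [8] 23/21 → 1 ('d')
  [9] 21/15 → 1 ('d')
  [10] 15/18 → 0 ('')
  [11] 18/0 → 1 ('e')
  [12] 0/22 → 1 ('e')
  [13] 22/9 → 1 ('e')
  [14] 9/4 → 0 ('')
  [15] 4/16 → 2 ('fa')
  [16] 16/20 → 1 ('f')
  [17] 20/8 → 1 ('f')
  [18] 8/11 → 1 ('f')
  [19] 11/12 → 0 ('')
  [20] 12/10 → 1 ('g')
  [21] 10/14 → 0 ('')
  [22] 14/3 → 1 ('h')
  [23] 3/2 → 1 ('h')

n(n+1)/2 = 24·25/2 = 300
Σ LCP = 0 + 1 + 1 + 1 + 0 + 1 + 0 + 0 + 1 + 1 + 0 + 1 + 1 + 1 + 0 + 2 + 1 + 1 + 1 + 0 + 1 + 0 + 1 + 1 = 17
distinct = 300 − 17 = 283

283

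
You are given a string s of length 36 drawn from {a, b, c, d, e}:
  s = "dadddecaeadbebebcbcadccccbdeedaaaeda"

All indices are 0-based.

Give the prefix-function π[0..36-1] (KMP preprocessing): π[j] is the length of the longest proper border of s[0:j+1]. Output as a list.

π[0] = 0
j=1 s[j]='a': π[1]=0 (border '')
j=2 s[j]='d': π[2]=1 (border 'd')
j=3 s[j]='d': k: 1→0; π[3]=1 (border 'd')
j=4 s[j]='d': k: 1→0; π[4]=1 (border 'd')
j=5 s[j]='e': k: 1→0; π[5]=0 (border '')
j=6 s[j]='c': π[6]=0 (border '')
j=7 s[j]='a': π[7]=0 (border '')
j=8 s[j]='e': π[8]=0 (border '')
j=9 s[j]='a': π[9]=0 (border '')
j=10 s[j]='d': π[10]=1 (border 'd')
j=11 s[j]='b': k: 1→0; π[11]=0 (border '')
j=12 s[j]='e': π[12]=0 (border '')
j=13 s[j]='b': π[13]=0 (border '')
j=14 s[j]='e': π[14]=0 (border '')
j=15 s[j]='b': π[15]=0 (border '')
j=16 s[j]='c': π[16]=0 (border '')
j=17 s[j]='b': π[17]=0 (border '')
j=18 s[j]='c': π[18]=0 (border '')
j=19 s[j]='a': π[19]=0 (border '')
j=20 s[j]='d': π[20]=1 (border 'd')
j=21 s[j]='c': k: 1→0; π[21]=0 (border '')
j=22 s[j]='c': π[22]=0 (border '')
j=23 s[j]='c': π[23]=0 (border '')
j=24 s[j]='c': π[24]=0 (border '')
j=25 s[j]='b': π[25]=0 (border '')
j=26 s[j]='d': π[26]=1 (border 'd')
j=27 s[j]='e': k: 1→0; π[27]=0 (border '')
j=28 s[j]='e': π[28]=0 (border '')
j=29 s[j]='d': π[29]=1 (border 'd')
j=30 s[j]='a': π[30]=2 (border 'da')
j=31 s[j]='a': k: 2→0; π[31]=0 (border '')
j=32 s[j]='a': π[32]=0 (border '')
j=33 s[j]='e': π[33]=0 (border '')
j=34 s[j]='d': π[34]=1 (border 'd')
j=35 s[j]='a': π[35]=2 (border 'da')

[0, 0, 1, 1, 1, 0, 0, 0, 0, 0, 1, 0, 0, 0, 0, 0, 0, 0, 0, 0, 1, 0, 0, 0, 0, 0, 1, 0, 0, 1, 2, 0, 0, 0, 1, 2]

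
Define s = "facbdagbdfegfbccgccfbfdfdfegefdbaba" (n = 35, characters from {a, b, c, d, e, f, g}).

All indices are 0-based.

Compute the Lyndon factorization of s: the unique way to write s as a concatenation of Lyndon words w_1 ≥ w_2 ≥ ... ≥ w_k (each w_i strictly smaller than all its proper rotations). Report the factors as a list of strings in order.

["f", "acbdagbdfegfbccgccfbfdfdfegefdb", "ab", "a"]

emit factor 1: 'f' (i=0, period=1)
emit factor 2: 'acbdagbdfegfbccgccfbfdfdfegefdb' (i=1, period=31)
emit factor 3: 'ab' (i=32, period=2)
emit factor 4: 'a' (i=34, period=1)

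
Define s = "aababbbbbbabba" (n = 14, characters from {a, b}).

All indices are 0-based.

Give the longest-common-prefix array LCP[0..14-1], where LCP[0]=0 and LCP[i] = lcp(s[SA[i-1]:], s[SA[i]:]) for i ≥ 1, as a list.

rank→(start, suffix):
  0 → (13, 'a')
  1 → (0, 'aababbbbbbabba')
  2 → (1, 'ababbbbbbabba')
  3 → (10, 'abba')
  4 → (3, 'abbbbbbabba')
  5 → (12, 'ba')
  6 → (9, 'babba')
  7 → (2, 'babbbbbbabba')
  8 → (11, 'bba')
  9 → (8, 'bbabba')
  10 → (7, 'bbbabba')
  11 → (6, 'bbbbabba')
  12 → (5, 'bbbbbabba')
  13 → (4, 'bbbbbbabba')

SA = [13, 0, 1, 10, 3, 12, 9, 2, 11, 8, 7, 6, 5, 4]
i: (SA[i-1],SA[i]) lcp shared
  1: (13,0) 1 'a'
  2: (0,1) 1 'a'
  3: (1,10) 2 'ab'
  4: (10,3) 3 'abb'
  5: (3,12) 0 ''
  6: (12,9) 2 'ba'
  7: (9,2) 4 'babb'
  8: (2,11) 1 'b'
  9: (11,8) 3 'bba'
  10: (8,7) 2 'bb'
  11: (7,6) 3 'bbb'
  12: (6,5) 4 'bbbb'
  13: (5,4) 5 'bbbbb'

[0, 1, 1, 2, 3, 0, 2, 4, 1, 3, 2, 3, 4, 5]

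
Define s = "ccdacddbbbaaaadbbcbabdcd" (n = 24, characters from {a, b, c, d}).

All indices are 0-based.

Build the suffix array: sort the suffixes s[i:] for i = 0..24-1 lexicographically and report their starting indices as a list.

[10, 11, 12, 19, 3, 13, 9, 18, 8, 7, 15, 16, 20, 17, 0, 22, 1, 4, 23, 2, 6, 14, 21, 5]

rank | idx | suffix
   0 |  10 | aaaadbbcbabdcd
   1 |  11 | aaadbbcbabdcd
   2 |  12 | aadbbcbabdcd
   3 |  19 | abdcd
   4 |   3 | acddbbbaaaadbbcbabdcd
   5 |  13 | adbbcbabdcd
   6 |   9 | baaaadbbcbabdcd
   7 |  18 | babdcd
   8 |   8 | bbaaaadbbcbabdcd
   9 |   7 | bbbaaaadbbcbabdcd
  10 |  15 | bbcbabdcd
  11 |  16 | bcbabdcd
  12 |  20 | bdcd
  13 |  17 | cbabdcd
  14 |   0 | ccdacddbbbaaaadbbcbabdcd
  15 |  22 | cd
  16 |   1 | cdacddbbbaaaadbbcbabdcd
  17 |   4 | cddbbbaaaadbbcbabdcd
  18 |  23 | d
  19 |   2 | dacddbbbaaaadbbcbabdcd
  20 |   6 | dbbbaaaadbbcbabdcd
  21 |  14 | dbbcbabdcd
  22 |  21 | dcd
  23 |   5 | ddbbbaaaadbbcbabdcd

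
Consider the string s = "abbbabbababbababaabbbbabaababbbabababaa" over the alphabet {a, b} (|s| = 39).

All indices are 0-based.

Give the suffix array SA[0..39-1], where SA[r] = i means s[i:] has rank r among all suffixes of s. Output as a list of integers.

[38, 37, 24, 16, 35, 22, 14, 33, 12, 31, 7, 25, 9, 4, 27, 0, 17, 36, 23, 15, 34, 21, 13, 32, 11, 30, 6, 8, 3, 26, 20, 10, 29, 5, 2, 19, 28, 1, 18]

rank→(start, suffix):
  0 → (38, 'a')
  1 → (37, 'aa')
  2 → (24, 'aababbbabababaa')
  3 → (16, 'aabbbbabaababbbabababaa')
  4 → (35, 'abaa')
  5 → (22, 'abaababbbabababaa')
  6 → (14, 'abaabbbbabaababbbabababaa')
  7 → (33, 'ababaa')
  8 → (12, 'ababaabbbbabaababbbabababaa')
  9 → (31, 'abababaa')
  10 → (7, 'ababbababaabbbbabaababbbabababaa')
  11 → (25, 'ababbbabababaa')
  12 → (9, 'abbababaabbbbabaababbbabababaa')
  13 → (4, 'abbababbababaabbbbabaababbbabababaa')
  14 → (27, 'abbbabababaa')
  15 → (0, 'abbbabbababbababaabbbbabaababbbabababaa')
  16 → (17, 'abbbbabaababbbabababaa')
  17 → (36, 'baa')
  18 → (23, 'baababbbabababaa')
  19 → (15, 'baabbbbabaababbbabababaa')
  20 → (34, 'babaa')
  21 → (21, 'babaababbbabababaa')
  22 → (13, 'babaabbbbabaababbbabababaa')
  23 → (32, 'bababaa')
  24 → (11, 'bababaabbbbabaababbbabababaa')
  25 → (30, 'babababaa')
  26 → (6, 'bababbababaabbbbabaababbbabababaa')
  27 → (8, 'babbababaabbbbabaababbbabababaa')
  28 → (3, 'babbababbababaabbbbabaababbbabababaa')
  29 → (26, 'babbbabababaa')
  30 → (20, 'bbabaababbbabababaa')
  31 → (10, 'bbababaabbbbabaababbbabababaa')
  32 → (29, 'bbabababaa')
  33 → (5, 'bbababbababaabbbbabaababbbabababaa')
  34 → (2, 'bbabbababbababaabbbbabaababbbabababaa')
  35 → (19, 'bbbabaababbbabababaa')
  36 → (28, 'bbbabababaa')
  37 → (1, 'bbbabbababbababaabbbbabaababbbabababaa')
  38 → (18, 'bbbbabaababbbabababaa')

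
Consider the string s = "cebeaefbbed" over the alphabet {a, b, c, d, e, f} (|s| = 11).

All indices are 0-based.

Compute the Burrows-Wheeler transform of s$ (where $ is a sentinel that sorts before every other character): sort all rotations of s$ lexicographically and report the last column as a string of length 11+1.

rank  rotation      last
    0  $cebeaefbbed  d
    1  aefbbed$cebe  e
    2  bbed$cebeaef  f
    3  beaefbbed$ce  e
    4  bed$cebeaefb  b
    5  cebeaefbbed$  $
    6  d$cebeaefbbe  e
    7  eaefbbed$ceb  b
    8  ebeaefbbed$c  c
    9  ed$cebeaefbb  b
   10  efbbed$cebea  a
   11  fbbed$cebeae  e

defeb$ebcbae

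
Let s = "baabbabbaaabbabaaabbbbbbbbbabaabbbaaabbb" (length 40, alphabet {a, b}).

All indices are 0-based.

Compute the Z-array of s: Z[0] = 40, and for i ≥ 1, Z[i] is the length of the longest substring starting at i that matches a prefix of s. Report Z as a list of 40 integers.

[40, 0, 0, 1, 2, 0, 1, 3, 0, 0, 0, 1, 2, 0, 3, 0, 0, 0, 1, 1, 1, 1, 1, 1, 1, 1, 2, 0, 5, 0, 0, 1, 1, 3, 0, 0, 0, 1, 1, 1]

Z[0]=40
i=1: outside box; Z[1]=0
i=2: outside box; Z[2]=0
i=3: outside box; Z[3]=1 extend→box=[3,4)
i=4: outside box; Z[4]=2 extend→box=[4,6)
i=5: min(r-i=1, Z[1]=0)=0; Z[5]=0
i=6: outside box; Z[6]=1 extend→box=[6,7)
i=7: outside box; Z[7]=3 extend→box=[7,10)
i=8: min(r-i=2, Z[1]=0)=0; Z[8]=0
i=9: min(r-i=1, Z[2]=0)=0; Z[9]=0
i=10: outside box; Z[10]=0
i=11: outside box; Z[11]=1 extend→box=[11,12)
i=12: outside box; Z[12]=2 extend→box=[12,14)
i=13: min(r-i=1, Z[1]=0)=0; Z[13]=0
i=14: outside box; Z[14]=3 extend→box=[14,17)
i=15: min(r-i=2, Z[1]=0)=0; Z[15]=0
i=16: min(r-i=1, Z[2]=0)=0; Z[16]=0
i=17: outside box; Z[17]=0
i=18: outside box; Z[18]=1 extend→box=[18,19)
i=19: outside box; Z[19]=1 extend→box=[19,20)
i=20: outside box; Z[20]=1 extend→box=[20,21)
i=21: outside box; Z[21]=1 extend→box=[21,22)
i=22: outside box; Z[22]=1 extend→box=[22,23)
i=23: outside box; Z[23]=1 extend→box=[23,24)
i=24: outside box; Z[24]=1 extend→box=[24,25)
i=25: outside box; Z[25]=1 extend→box=[25,26)
i=26: outside box; Z[26]=2 extend→box=[26,28)
i=27: min(r-i=1, Z[1]=0)=0; Z[27]=0
i=28: outside box; Z[28]=5 extend→box=[28,33)
i=29: min(r-i=4, Z[1]=0)=0; Z[29]=0
i=30: min(r-i=3, Z[2]=0)=0; Z[30]=0
i=31: min(r-i=2, Z[3]=1)=1; Z[31]=1
i=32: min(r-i=1, Z[4]=2)=1; Z[32]=1
i=33: outside box; Z[33]=3 extend→box=[33,36)
i=34: min(r-i=2, Z[1]=0)=0; Z[34]=0
i=35: min(r-i=1, Z[2]=0)=0; Z[35]=0
i=36: outside box; Z[36]=0
i=37: outside box; Z[37]=1 extend→box=[37,38)
i=38: outside box; Z[38]=1 extend→box=[38,39)
i=39: outside box; Z[39]=1 extend→box=[39,40)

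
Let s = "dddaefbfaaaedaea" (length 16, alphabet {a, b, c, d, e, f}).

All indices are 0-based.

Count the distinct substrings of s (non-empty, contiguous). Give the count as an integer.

119

rank→(start, suffix):
  0 → (15, 'a')
  1 → (8, 'aaaedaea')
  2 → (9, 'aaedaea')
  3 → (13, 'aea')
  4 → (10, 'aedaea')
  5 → (3, 'aefbfaaaedaea')
  6 → (6, 'bfaaaedaea')
  7 → (12, 'daea')
  8 → (2, 'daefbfaaaedaea')
  9 → (1, 'ddaefbfaaaedaea')
  10 → (0, 'dddaefbfaaaedaea')
  11 → (14, 'ea')
  12 → (11, 'edaea')
  13 → (4, 'efbfaaaedaea')
  14 → (7, 'faaaedaea')
  15 → (5, 'fbfaaaedaea')

SA = [15, 8, 9, 13, 10, 3, 6, 12, 2, 1, 0, 14, 11, 4, 7, 5]
rank  pair      lcp
   1  s[15:],s[8:]  1  'a'
   2  s[8:],s[9:]  2  'aa'
   3  s[9:],s[13:]  1  'a'
   4  s[13:],s[10:]  2  'ae'
   5  s[10:],s[3:]  2  'ae'
   6  s[3:],s[6:]  0  ''
   7  s[6:],s[12:]  0  ''
   8  s[12:],s[2:]  3  'dae'
   9  s[2:],s[1:]  1  'd'
  10  s[1:],s[0:]  2  'dd'
  11  s[0:],s[14:]  0  ''
  12  s[14:],s[11:]  1  'e'
  13  s[11:],s[4:]  1  'e'
  14  s[4:],s[7:]  0  ''
  15  s[7:],s[5:]  1  'f'

n(n+1)/2 = 16·17/2 = 136
Σ LCP = 0 + 1 + 2 + 1 + 2 + 2 + 0 + 0 + 3 + 1 + 2 + 0 + 1 + 1 + 0 + 1 = 17
distinct = 136 − 17 = 119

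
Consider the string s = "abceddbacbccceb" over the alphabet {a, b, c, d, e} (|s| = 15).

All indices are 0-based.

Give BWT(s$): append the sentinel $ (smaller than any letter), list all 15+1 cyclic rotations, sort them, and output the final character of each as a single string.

b$bedcaabccbdecc

rank  rotation          last
    0  $abceddbacbccceb  b
    1  abceddbacbccceb$  $
    2  acbccceb$abceddb  b
    3  b$abceddbacbccce  e
    4  bacbccceb$abcedd  d
    5  bccceb$abceddbac  c
    6  bceddbacbccceb$a  a
    7  cbccceb$abceddba  a
    8  ccceb$abceddbacb  b
    9  cceb$abceddbacbc  c
   10  ceb$abceddbacbcc  c
   11  ceddbacbccceb$ab  b
   12  dbacbccceb$abced  d
   13  ddbacbccceb$abce  e
   14  eb$abceddbacbccc  c
   15  eddbacbccceb$abc  c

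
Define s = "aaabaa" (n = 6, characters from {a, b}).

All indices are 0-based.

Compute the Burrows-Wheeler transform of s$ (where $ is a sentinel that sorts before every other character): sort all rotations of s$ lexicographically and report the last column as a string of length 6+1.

rank  rotation last
    0  $aaabaa  a
    1  a$aaaba  a
    2  aa$aaab  b
    3  aaabaa$  $
    4  aabaa$a  a
    5  abaa$aa  a
    6  baa$aaa  a

aab$aaa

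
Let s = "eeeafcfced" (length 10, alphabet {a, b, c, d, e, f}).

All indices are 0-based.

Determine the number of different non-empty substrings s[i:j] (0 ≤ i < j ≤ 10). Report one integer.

rank→(start, suffix):
  0 → (3, 'afcfced')
  1 → (7, 'ced')
  2 → (5, 'cfced')
  3 → (9, 'd')
  4 → (2, 'eafcfced')
  5 → (8, 'ed')
  6 → (1, 'eeafcfced')
  7 → (0, 'eeeafcfced')
  8 → (6, 'fced')
  9 → (4, 'fcfced')

SA = [3, 7, 5, 9, 2, 8, 1, 0, 6, 4]
i: (SA[i-1],SA[i]) lcp shared
  1: (3,7) 0 ''
  2: (7,5) 1 'c'
  3: (5,9) 0 ''
  4: (9,2) 0 ''
  5: (2,8) 1 'e'
  6: (8,1) 1 'e'
  7: (1,0) 2 'ee'
  8: (0,6) 0 ''
  9: (6,4) 2 'fc'

n(n+1)/2 = 10·11/2 = 55
Σ LCP = 0 + 0 + 1 + 0 + 0 + 1 + 1 + 2 + 0 + 2 = 7
distinct = 55 − 7 = 48

48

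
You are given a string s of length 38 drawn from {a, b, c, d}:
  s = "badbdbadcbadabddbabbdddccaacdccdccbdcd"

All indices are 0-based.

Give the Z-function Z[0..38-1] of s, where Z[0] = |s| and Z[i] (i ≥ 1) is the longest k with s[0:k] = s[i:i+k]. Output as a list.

[38, 0, 0, 1, 0, 3, 0, 0, 0, 3, 0, 0, 0, 1, 0, 0, 2, 0, 1, 1, 0, 0, 0, 0, 0, 0, 0, 0, 0, 0, 0, 0, 0, 0, 1, 0, 0, 0]

Z[0]=38
i=1: outside box; Z[1]=0
i=2: outside box; Z[2]=0
i=3: outside box; Z[3]=1 grow→box=[3,4)
i=4: outside box; Z[4]=0
i=5: outside box; Z[5]=3 grow→box=[5,8)
i=6: min(r-i=2, Z[1]=0)=0; Z[6]=0
i=7: min(r-i=1, Z[2]=0)=0; Z[7]=0
i=8: outside box; Z[8]=0
i=9: outside box; Z[9]=3 grow→box=[9,12)
i=10: min(r-i=2, Z[1]=0)=0; Z[10]=0
i=11: min(r-i=1, Z[2]=0)=0; Z[11]=0
i=12: outside box; Z[12]=0
i=13: outside box; Z[13]=1 grow→box=[13,14)
i=14: outside box; Z[14]=0
i=15: outside box; Z[15]=0
i=16: outside box; Z[16]=2 grow→box=[16,18)
i=17: min(r-i=1, Z[1]=0)=0; Z[17]=0
i=18: outside box; Z[18]=1 grow→box=[18,19)
i=19: outside box; Z[19]=1 grow→box=[19,20)
i=20: outside box; Z[20]=0
i=21: outside box; Z[21]=0
i=22: outside box; Z[22]=0
i=23: outside box; Z[23]=0
i=24: outside box; Z[24]=0
i=25: outside box; Z[25]=0
i=26: outside box; Z[26]=0
i=27: outside box; Z[27]=0
i=28: outside box; Z[28]=0
i=29: outside box; Z[29]=0
i=30: outside box; Z[30]=0
i=31: outside box; Z[31]=0
i=32: outside box; Z[32]=0
i=33: outside box; Z[33]=0
i=34: outside box; Z[34]=1 grow→box=[34,35)
i=35: outside box; Z[35]=0
i=36: outside box; Z[36]=0
i=37: outside box; Z[37]=0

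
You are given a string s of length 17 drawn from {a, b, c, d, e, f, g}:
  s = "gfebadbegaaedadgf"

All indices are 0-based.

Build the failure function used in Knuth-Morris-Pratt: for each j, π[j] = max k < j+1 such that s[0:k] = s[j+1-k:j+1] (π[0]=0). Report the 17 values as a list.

π[0] = 0
j=1 s[j]='f': π[1]=0 (border '')
j=2 s[j]='e': π[2]=0 (border '')
j=3 s[j]='b': π[3]=0 (border '')
j=4 s[j]='a': π[4]=0 (border '')
j=5 s[j]='d': π[5]=0 (border '')
j=6 s[j]='b': π[6]=0 (border '')
j=7 s[j]='e': π[7]=0 (border '')
j=8 s[j]='g': π[8]=1 (border 'g')
j=9 s[j]='a': k: 1→0; π[9]=0 (border '')
j=10 s[j]='a': π[10]=0 (border '')
j=11 s[j]='e': π[11]=0 (border '')
j=12 s[j]='d': π[12]=0 (border '')
j=13 s[j]='a': π[13]=0 (border '')
j=14 s[j]='d': π[14]=0 (border '')
j=15 s[j]='g': π[15]=1 (border 'g')
j=16 s[j]='f': π[16]=2 (border 'gf')

[0, 0, 0, 0, 0, 0, 0, 0, 1, 0, 0, 0, 0, 0, 0, 1, 2]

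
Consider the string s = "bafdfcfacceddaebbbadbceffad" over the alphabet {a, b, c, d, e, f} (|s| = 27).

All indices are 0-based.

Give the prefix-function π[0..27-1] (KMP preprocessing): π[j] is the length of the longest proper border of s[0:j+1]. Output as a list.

[0, 0, 0, 0, 0, 0, 0, 0, 0, 0, 0, 0, 0, 0, 0, 1, 1, 1, 2, 0, 1, 0, 0, 0, 0, 0, 0]

π[0] = 0
j=1 s[j]='a': π[1]=0 (border '')
j=2 s[j]='f': π[2]=0 (border '')
j=3 s[j]='d': π[3]=0 (border '')
j=4 s[j]='f': π[4]=0 (border '')
j=5 s[j]='c': π[5]=0 (border '')
j=6 s[j]='f': π[6]=0 (border '')
j=7 s[j]='a': π[7]=0 (border '')
j=8 s[j]='c': π[8]=0 (border '')
j=9 s[j]='c': π[9]=0 (border '')
j=10 s[j]='e': π[10]=0 (border '')
j=11 s[j]='d': π[11]=0 (border '')
j=12 s[j]='d': π[12]=0 (border '')
j=13 s[j]='a': π[13]=0 (border '')
j=14 s[j]='e': π[14]=0 (border '')
j=15 s[j]='b': π[15]=1 (border 'b')
j=16 s[j]='b': k: 1→0; π[16]=1 (border 'b')
j=17 s[j]='b': k: 1→0; π[17]=1 (border 'b')
j=18 s[j]='a': π[18]=2 (border 'ba')
j=19 s[j]='d': k: 2→0; π[19]=0 (border '')
j=20 s[j]='b': π[20]=1 (border 'b')
j=21 s[j]='c': k: 1→0; π[21]=0 (border '')
j=22 s[j]='e': π[22]=0 (border '')
j=23 s[j]='f': π[23]=0 (border '')
j=24 s[j]='f': π[24]=0 (border '')
j=25 s[j]='a': π[25]=0 (border '')
j=26 s[j]='d': π[26]=0 (border '')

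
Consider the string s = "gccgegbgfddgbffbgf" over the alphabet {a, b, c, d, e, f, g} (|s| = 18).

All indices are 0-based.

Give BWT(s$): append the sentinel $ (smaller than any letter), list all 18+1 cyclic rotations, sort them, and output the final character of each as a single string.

fgfggcfdggfgbde$cbb

rank  rotation             last
    0  $gccgegbgfddgbffbgf  f
    1  bffbgf$gccgegbgfddg  g
    2  bgf$gccgegbgfddgbff  f
    3  bgfddgbffbgf$gccgeg  g
    4  ccgegbgfddgbffbgf$g  g
    5  cgegbgfddgbffbgf$gc  c
    6  ddgbffbgf$gccgegbgf  f
    7  dgbffbgf$gccgegbgfd  d
    8  egbgfddgbffbgf$gccg  g
    9  f$gccgegbgfddgbffbg  g
   10  fbgf$gccgegbgfddgbf  f
   11  fddgbffbgf$gccgegbg  g
   12  ffbgf$gccgegbgfddgb  b
   13  gbffbgf$gccgegbgfdd  d
   14  gbgfddgbffbgf$gccge  e
   15  gccgegbgfddgbffbgf$  $
   16  gegbgfddgbffbgf$gcc  c
   17  gf$gccgegbgfddgbffb  b
   18  gfddgbffbgf$gccgegb  b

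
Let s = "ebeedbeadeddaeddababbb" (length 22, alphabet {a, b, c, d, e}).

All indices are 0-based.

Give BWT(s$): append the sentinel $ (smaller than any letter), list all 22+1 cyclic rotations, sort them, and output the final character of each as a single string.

rank  rotation                 last
    0  $ebeedbeadeddaeddababbb  b
    1  ababbb$ebeedbeadeddaedd  d
    2  abbb$ebeedbeadeddaeddab  b
    3  adeddaeddababbb$ebeedbe  e
    4  aeddababbb$ebeedbeadedd  d
    5  b$ebeedbeadeddaeddababb  b
    6  babbb$ebeedbeadeddaedda  a
    7  bb$ebeedbeadeddaeddabab  b
    8  bbb$ebeedbeadeddaeddaba  a
    9  beadeddaeddababbb$ebeed  d
   10  beedbeadeddaeddababbb$e  e
   11  dababbb$ebeedbeadeddaed  d
   12  daeddababbb$ebeedbeaded  d
   13  dbeadeddaeddababbb$ebee  e
   14  ddababbb$ebeedbeadeddae  e
   15  ddaeddababbb$ebeedbeade  e
   16  deddaeddababbb$ebeedbea  a
   17  eadeddaeddababbb$ebeedb  b
   18  ebeedbeadeddaeddababbb$  $
   19  edbeadeddaeddababbb$ebe  e
   20  eddababbb$ebeedbeadedda  a
   21  eddaeddababbb$ebeedbead  d
   22  eedbeadeddaeddababbb$eb  b

bdbedbabadeddeeeab$eadb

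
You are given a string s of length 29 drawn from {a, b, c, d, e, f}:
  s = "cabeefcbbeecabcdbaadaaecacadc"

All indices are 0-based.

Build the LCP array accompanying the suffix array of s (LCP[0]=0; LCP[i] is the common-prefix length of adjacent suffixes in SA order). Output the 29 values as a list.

rank→(start, suffix):
  0 → (17, 'aadaaecacadc')
  1 → (20, 'aaecacadc')
  2 → (12, 'abcdbaadaaecacadc')
  3 → (1, 'abeefcbbeecabcdbaadaaecacadc')
  4 → (24, 'acadc')
  5 → (18, 'adaaecacadc')
  6 → (26, 'adc')
  7 → (21, 'aecacadc')
  8 → (16, 'baadaaecacadc')
  9 → (7, 'bbeecabcdbaadaaecacadc')
  10 → (13, 'bcdbaadaaecacadc')
  11 → (8, 'beecabcdbaadaaecacadc')
  12 → (2, 'beefcbbeecabcdbaadaaecacadc')
  13 → (28, 'c')
  14 → (11, 'cabcdbaadaaecacadc')
  15 → (0, 'cabeefcbbeecabcdbaadaaecacadc')
  16 → (23, 'cacadc')
  17 → (25, 'cadc')
  18 → (6, 'cbbeecabcdbaadaaecacadc')
  19 → (14, 'cdbaadaaecacadc')
  20 → (19, 'daaecacadc')
  21 → (15, 'dbaadaaecacadc')
  22 → (27, 'dc')
  23 → (10, 'ecabcdbaadaaecacadc')
  24 → (22, 'ecacadc')
  25 → (9, 'eecabcdbaadaaecacadc')
  26 → (3, 'eefcbbeecabcdbaadaaecacadc')
  27 → (4, 'efcbbeecabcdbaadaaecacadc')
  28 → (5, 'fcbbeecabcdbaadaaecacadc')

SA = [17, 20, 12, 1, 24, 18, 26, 21, 16, 7, 13, 8, 2, 28, 11, 0, 23, 25, 6, 14, 19, 15, 27, 10, 22, 9, 3, 4, 5]
[i] adj suffixes → lcp
  [1] 17/20 → 2 ('aa')
  [2] 20/12 → 1 ('a')
  [3] 12/1 → 2 ('ab')
  [4] 1/24 → 1 ('a')
  [5] 24/18 → 1 ('a')
  [6] 18/26 → 2 ('ad')
  [7] 26/21 → 1 ('a')
  [8] 21/16 → 0 ('')
  [9] 16/7 → 1 ('b')
  [10] 7/13 → 1 ('b')
  [11] 13/8 → 1 ('b')
  [12] 8/2 → 3 ('bee')
  [13] 2/28 → 0 ('')
  [14] 28/11 → 1 ('c')
  [15] 11/0 → 3 ('cab')
  [16] 0/23 → 2 ('ca')
  [17] 23/25 → 2 ('ca')
  [18] 25/6 → 1 ('c')
  [19] 6/14 → 1 ('c')
  [20] 14/19 → 0 ('')
  [21] 19/15 → 1 ('d')
  [22] 15/27 → 1 ('d')
  [23] 27/10 → 0 ('')
  [24] 10/22 → 3 ('eca')
  [25] 22/9 → 1 ('e')
  [26] 9/3 → 2 ('ee')
  [27] 3/4 → 1 ('e')
  [28] 4/5 → 0 ('')

[0, 2, 1, 2, 1, 1, 2, 1, 0, 1, 1, 1, 3, 0, 1, 3, 2, 2, 1, 1, 0, 1, 1, 0, 3, 1, 2, 1, 0]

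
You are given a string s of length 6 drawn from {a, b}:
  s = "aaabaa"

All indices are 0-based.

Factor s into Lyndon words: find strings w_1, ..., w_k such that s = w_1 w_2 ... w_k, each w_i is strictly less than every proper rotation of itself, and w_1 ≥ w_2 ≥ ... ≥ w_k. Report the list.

["aaab", "a", "a"]

emit factor 1: 'aaab' (i=0, period=4)
emit factor 2: 'a' (i=4, period=1)
emit factor 3: 'a' (i=5, period=1)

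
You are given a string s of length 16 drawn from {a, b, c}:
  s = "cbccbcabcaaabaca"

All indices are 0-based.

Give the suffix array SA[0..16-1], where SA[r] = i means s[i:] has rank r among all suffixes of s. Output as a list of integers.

[15, 9, 10, 11, 6, 13, 12, 7, 4, 1, 14, 8, 5, 3, 0, 2]

sorted suffixes:
  #0 SA[0]=15  'a'
  #1 SA[1]=9  'aaabaca'
  #2 SA[2]=10  'aabaca'
  #3 SA[3]=11  'abaca'
  #4 SA[4]=6  'abcaaabaca'
  #5 SA[5]=13  'aca'
  #6 SA[6]=12  'baca'
  #7 SA[7]=7  'bcaaabaca'
  #8 SA[8]=4  'bcabcaaabaca'
  #9 SA[9]=1  'bccbcabcaaabaca'
  #10 SA[10]=14  'ca'
  #11 SA[11]=8  'caaabaca'
  #12 SA[12]=5  'cabcaaabaca'
  #13 SA[13]=3  'cbcabcaaabaca'
  #14 SA[14]=0  'cbccbcabcaaabaca'
  #15 SA[15]=2  'ccbcabcaaabaca'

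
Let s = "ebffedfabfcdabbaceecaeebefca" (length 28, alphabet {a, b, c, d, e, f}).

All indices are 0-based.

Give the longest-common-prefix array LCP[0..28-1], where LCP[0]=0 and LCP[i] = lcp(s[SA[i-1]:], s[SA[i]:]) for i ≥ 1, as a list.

sorted suffixes:
  #0 SA[0]=27  'a'
  #1 SA[1]=12  'abbaceecaeebefca'
  #2 SA[2]=7  'abfcdabbaceecaeebefca'
  #3 SA[3]=15  'aceecaeebefca'
  #4 SA[4]=20  'aeebefca'
  #5 SA[5]=14  'baceecaeebefca'
  #6 SA[6]=13  'bbaceecaeebefca'
  #7 SA[7]=23  'befca'
  #8 SA[8]=8  'bfcdabbaceecaeebefca'
  #9 SA[9]=1  'bffedfabfcdabbaceecaeebefca'
  #10 SA[10]=26  'ca'
  #11 SA[11]=19  'caeebefca'
  #12 SA[12]=10  'cdabbaceecaeebefca'
  #13 SA[13]=16  'ceecaeebefca'
  #14 SA[14]=11  'dabbaceecaeebefca'
  #15 SA[15]=5  'dfabfcdabbaceecaeebefca'
  #16 SA[16]=22  'ebefca'
  #17 SA[17]=0  'ebffedfabfcdabbaceecaeebefca'
  #18 SA[18]=18  'ecaeebefca'
  #19 SA[19]=4  'edfabfcdabbaceecaeebefca'
  #20 SA[20]=21  'eebefca'
  #21 SA[21]=17  'eecaeebefca'
  #22 SA[22]=24  'efca'
  #23 SA[23]=6  'fabfcdabbaceecaeebefca'
  #24 SA[24]=25  'fca'
  #25 SA[25]=9  'fcdabbaceecaeebefca'
  #26 SA[26]=3  'fedfabfcdabbaceecaeebefca'
  #27 SA[27]=2  'ffedfabfcdabbaceecaeebefca'

SA = [27, 12, 7, 15, 20, 14, 13, 23, 8, 1, 26, 19, 10, 16, 11, 5, 22, 0, 18, 4, 21, 17, 24, 6, 25, 9, 3, 2]
rank  pair      lcp
   1  s[27:],s[12:]  1  'a'
   2  s[12:],s[7:]  2  'ab'
   3  s[7:],s[15:]  1  'a'
   4  s[15:],s[20:]  1  'a'
   5  s[20:],s[14:]  0  ''
   6  s[14:],s[13:]  1  'b'
   7  s[13:],s[23:]  1  'b'
   8  s[23:],s[8:]  1  'b'
   9  s[8:],s[1:]  2  'bf'
  10  s[1:],s[26:]  0  ''
  11  s[26:],s[19:]  2  'ca'
  12  s[19:],s[10:]  1  'c'
  13  s[10:],s[16:]  1  'c'
  14  s[16:],s[11:]  0  ''
  15  s[11:],s[5:]  1  'd'
  16  s[5:],s[22:]  0  ''
  17  s[22:],s[0:]  2  'eb'
  18  s[0:],s[18:]  1  'e'
  19  s[18:],s[4:]  1  'e'
  20  s[4:],s[21:]  1  'e'
  21  s[21:],s[17:]  2  'ee'
  22  s[17:],s[24:]  1  'e'
  23  s[24:],s[6:]  0  ''
  24  s[6:],s[25:]  1  'f'
  25  s[25:],s[9:]  2  'fc'
  26  s[9:],s[3:]  1  'f'
  27  s[3:],s[2:]  1  'f'

[0, 1, 2, 1, 1, 0, 1, 1, 1, 2, 0, 2, 1, 1, 0, 1, 0, 2, 1, 1, 1, 2, 1, 0, 1, 2, 1, 1]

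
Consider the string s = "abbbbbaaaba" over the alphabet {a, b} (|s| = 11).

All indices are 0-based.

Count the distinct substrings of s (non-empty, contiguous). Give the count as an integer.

48

rank→(start, suffix):
  0 → (10, 'a')
  1 → (6, 'aaaba')
  2 → (7, 'aaba')
  3 → (8, 'aba')
  4 → (0, 'abbbbbaaaba')
  5 → (9, 'ba')
  6 → (5, 'baaaba')
  7 → (4, 'bbaaaba')
  8 → (3, 'bbbaaaba')
  9 → (2, 'bbbbaaaba')
  10 → (1, 'bbbbbaaaba')

SA = [10, 6, 7, 8, 0, 9, 5, 4, 3, 2, 1]
i: (SA[i-1],SA[i]) lcp shared
  1: (10,6) 1 'a'
  2: (6,7) 2 'aa'
  3: (7,8) 1 'a'
  4: (8,0) 2 'ab'
  5: (0,9) 0 ''
  6: (9,5) 2 'ba'
  7: (5,4) 1 'b'
  8: (4,3) 2 'bb'
  9: (3,2) 3 'bbb'
  10: (2,1) 4 'bbbb'

n(n+1)/2 = 11·12/2 = 66
Σ LCP = 0 + 1 + 2 + 1 + 2 + 0 + 2 + 1 + 2 + 3 + 4 = 18
distinct = 66 − 18 = 48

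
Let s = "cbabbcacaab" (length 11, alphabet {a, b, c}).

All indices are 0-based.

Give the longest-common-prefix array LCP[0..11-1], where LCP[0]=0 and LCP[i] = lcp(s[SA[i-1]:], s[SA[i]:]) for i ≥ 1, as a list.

sorted suffixes:
  #0 SA[0]=8  'aab'
  #1 SA[1]=9  'ab'
  #2 SA[2]=2  'abbcacaab'
  #3 SA[3]=6  'acaab'
  #4 SA[4]=10  'b'
  #5 SA[5]=1  'babbcacaab'
  #6 SA[6]=3  'bbcacaab'
  #7 SA[7]=4  'bcacaab'
  #8 SA[8]=7  'caab'
  #9 SA[9]=5  'cacaab'
  #10 SA[10]=0  'cbabbcacaab'

SA = [8, 9, 2, 6, 10, 1, 3, 4, 7, 5, 0]
[i] adj suffixes → lcp
  [1] 8/9 → 1 ('a')
  [2] 9/2 → 2 ('ab')
  [3] 2/6 → 1 ('a')
  [4] 6/10 → 0 ('')
  [5] 10/1 → 1 ('b')
  [6] 1/3 → 1 ('b')
  [7] 3/4 → 1 ('b')
  [8] 4/7 → 0 ('')
  [9] 7/5 → 2 ('ca')
  [10] 5/0 → 1 ('c')

[0, 1, 2, 1, 0, 1, 1, 1, 0, 2, 1]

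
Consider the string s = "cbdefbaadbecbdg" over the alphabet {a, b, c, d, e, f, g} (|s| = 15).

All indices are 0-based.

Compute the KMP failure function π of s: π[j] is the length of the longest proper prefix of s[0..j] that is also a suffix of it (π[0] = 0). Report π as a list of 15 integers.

π[0] = 0
j=1 s[j]='b': π[1]=0 (border '')
j=2 s[j]='d': π[2]=0 (border '')
j=3 s[j]='e': π[3]=0 (border '')
j=4 s[j]='f': π[4]=0 (border '')
j=5 s[j]='b': π[5]=0 (border '')
j=6 s[j]='a': π[6]=0 (border '')
j=7 s[j]='a': π[7]=0 (border '')
j=8 s[j]='d': π[8]=0 (border '')
j=9 s[j]='b': π[9]=0 (border '')
j=10 s[j]='e': π[10]=0 (border '')
j=11 s[j]='c': π[11]=1 (border 'c')
j=12 s[j]='b': π[12]=2 (border 'cb')
j=13 s[j]='d': π[13]=3 (border 'cbd')
j=14 s[j]='g': k: 3→0; π[14]=0 (border '')

[0, 0, 0, 0, 0, 0, 0, 0, 0, 0, 0, 1, 2, 3, 0]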